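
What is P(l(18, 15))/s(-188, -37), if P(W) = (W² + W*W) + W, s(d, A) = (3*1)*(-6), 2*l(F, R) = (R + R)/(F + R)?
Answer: -35/726 ≈ -0.048209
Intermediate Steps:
l(F, R) = R/(F + R) (l(F, R) = ((R + R)/(F + R))/2 = ((2*R)/(F + R))/2 = (2*R/(F + R))/2 = R/(F + R))
s(d, A) = -18 (s(d, A) = 3*(-6) = -18)
P(W) = W + 2*W² (P(W) = (W² + W²) + W = 2*W² + W = W + 2*W²)
P(l(18, 15))/s(-188, -37) = ((15/(18 + 15))*(1 + 2*(15/(18 + 15))))/(-18) = ((15/33)*(1 + 2*(15/33)))*(-1/18) = ((15*(1/33))*(1 + 2*(15*(1/33))))*(-1/18) = (5*(1 + 2*(5/11))/11)*(-1/18) = (5*(1 + 10/11)/11)*(-1/18) = ((5/11)*(21/11))*(-1/18) = (105/121)*(-1/18) = -35/726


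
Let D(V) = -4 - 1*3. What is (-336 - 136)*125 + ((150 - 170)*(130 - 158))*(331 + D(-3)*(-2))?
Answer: 134200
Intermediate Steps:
D(V) = -7 (D(V) = -4 - 3 = -7)
(-336 - 136)*125 + ((150 - 170)*(130 - 158))*(331 + D(-3)*(-2)) = (-336 - 136)*125 + ((150 - 170)*(130 - 158))*(331 - 7*(-2)) = -472*125 + (-20*(-28))*(331 + 14) = -59000 + 560*345 = -59000 + 193200 = 134200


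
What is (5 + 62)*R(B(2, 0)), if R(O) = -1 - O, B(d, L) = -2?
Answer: 67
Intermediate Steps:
(5 + 62)*R(B(2, 0)) = (5 + 62)*(-1 - 1*(-2)) = 67*(-1 + 2) = 67*1 = 67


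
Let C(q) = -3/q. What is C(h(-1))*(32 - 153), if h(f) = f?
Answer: -363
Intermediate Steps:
C(h(-1))*(32 - 153) = (-3/(-1))*(32 - 153) = -3*(-1)*(-121) = 3*(-121) = -363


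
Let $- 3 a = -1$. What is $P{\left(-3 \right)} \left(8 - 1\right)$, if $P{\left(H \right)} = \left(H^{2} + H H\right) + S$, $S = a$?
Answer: $\frac{385}{3} \approx 128.33$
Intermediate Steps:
$a = \frac{1}{3}$ ($a = \left(- \frac{1}{3}\right) \left(-1\right) = \frac{1}{3} \approx 0.33333$)
$S = \frac{1}{3} \approx 0.33333$
$P{\left(H \right)} = \frac{1}{3} + 2 H^{2}$ ($P{\left(H \right)} = \left(H^{2} + H H\right) + \frac{1}{3} = \left(H^{2} + H^{2}\right) + \frac{1}{3} = 2 H^{2} + \frac{1}{3} = \frac{1}{3} + 2 H^{2}$)
$P{\left(-3 \right)} \left(8 - 1\right) = \left(\frac{1}{3} + 2 \left(-3\right)^{2}\right) \left(8 - 1\right) = \left(\frac{1}{3} + 2 \cdot 9\right) \left(8 - 1\right) = \left(\frac{1}{3} + 18\right) 7 = \frac{55}{3} \cdot 7 = \frac{385}{3}$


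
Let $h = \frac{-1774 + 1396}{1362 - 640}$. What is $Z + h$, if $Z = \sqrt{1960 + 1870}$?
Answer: $- \frac{189}{361} + \sqrt{3830} \approx 61.363$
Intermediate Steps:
$Z = \sqrt{3830} \approx 61.887$
$h = - \frac{189}{361}$ ($h = - \frac{378}{722} = \left(-378\right) \frac{1}{722} = - \frac{189}{361} \approx -0.52355$)
$Z + h = \sqrt{3830} - \frac{189}{361} = - \frac{189}{361} + \sqrt{3830}$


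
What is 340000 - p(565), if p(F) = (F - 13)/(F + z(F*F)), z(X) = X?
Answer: 54364299724/159895 ≈ 3.4000e+5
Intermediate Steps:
p(F) = (-13 + F)/(F + F²) (p(F) = (F - 13)/(F + F*F) = (-13 + F)/(F + F²))
340000 - p(565) = 340000 - (-13 + 565)/(565*(1 + 565)) = 340000 - 552/(565*566) = 340000 - 1*276/159895 = 340000 - 276/159895 = 54364299724/159895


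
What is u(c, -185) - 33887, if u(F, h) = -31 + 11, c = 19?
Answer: -33907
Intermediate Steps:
u(F, h) = -20
u(c, -185) - 33887 = -20 - 33887 = -33907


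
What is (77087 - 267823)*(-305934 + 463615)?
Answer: -30075443216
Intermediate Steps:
(77087 - 267823)*(-305934 + 463615) = -190736*157681 = -30075443216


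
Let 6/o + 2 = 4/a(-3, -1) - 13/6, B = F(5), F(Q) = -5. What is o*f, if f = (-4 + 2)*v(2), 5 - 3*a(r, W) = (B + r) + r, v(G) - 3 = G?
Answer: 720/41 ≈ 17.561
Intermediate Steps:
v(G) = 3 + G
B = -5
a(r, W) = 10/3 - 2*r/3 (a(r, W) = 5/3 - ((-5 + r) + r)/3 = 5/3 - (-5 + 2*r)/3 = 5/3 + (5/3 - 2*r/3) = 10/3 - 2*r/3)
f = -10 (f = (-4 + 2)*(3 + 2) = -2*5 = -10)
o = -72/41 (o = 6/(-2 + (4/(10/3 - ⅔*(-3)) - 13/6)) = 6/(-2 + (4/(10/3 + 2) - 13*⅙)) = 6/(-2 + (4/(16/3) - 13/6)) = 6/(-2 + (4*(3/16) - 13/6)) = 6/(-2 + (¾ - 13/6)) = 6/(-2 - 17/12) = 6/(-41/12) = 6*(-12/41) = -72/41 ≈ -1.7561)
o*f = -72/41*(-10) = 720/41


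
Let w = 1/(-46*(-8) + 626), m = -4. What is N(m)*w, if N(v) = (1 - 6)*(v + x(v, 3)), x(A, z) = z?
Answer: 5/994 ≈ 0.0050302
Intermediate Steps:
N(v) = -15 - 5*v (N(v) = (1 - 6)*(v + 3) = -5*(3 + v) = -15 - 5*v)
w = 1/994 (w = 1/(368 + 626) = 1/994 ≈ 0.0010060)
N(m)*w = (-15 - 5*(-4))*(1/994) = (-15 + 20)*(1/994) = 5*(1/994) = 5/994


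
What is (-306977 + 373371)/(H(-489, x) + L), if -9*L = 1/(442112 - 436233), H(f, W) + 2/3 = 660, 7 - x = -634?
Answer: 3512972934/34885985 ≈ 100.70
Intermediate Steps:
x = 641 (x = 7 - 1*(-634) = 7 + 634 = 641)
H(f, W) = 1978/3 (H(f, W) = -⅔ + 660 = 1978/3)
L = -1/52911 (L = -1/(9*(442112 - 436233)) = -⅑/5879 = -⅑*1/5879 = -1/52911 ≈ -1.8900e-5)
(-306977 + 373371)/(H(-489, x) + L) = (-306977 + 373371)/(1978/3 - 1/52911) = 66394/(34885985/52911) = 66394*(52911/34885985) = 3512972934/34885985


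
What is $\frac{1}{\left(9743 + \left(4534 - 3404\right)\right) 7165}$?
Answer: $\frac{1}{77905045} \approx 1.2836 \cdot 10^{-8}$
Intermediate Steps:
$\frac{1}{\left(9743 + \left(4534 - 3404\right)\right) 7165} = \frac{1}{9743 + \left(4534 - 3404\right)} \frac{1}{7165} = \frac{1}{9743 + 1130} \cdot \frac{1}{7165} = \frac{1}{10873} \cdot \frac{1}{7165} = \frac{1}{77905045}$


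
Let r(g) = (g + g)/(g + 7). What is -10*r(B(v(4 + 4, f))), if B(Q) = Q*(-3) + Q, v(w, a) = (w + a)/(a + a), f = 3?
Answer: 22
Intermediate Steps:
v(w, a) = (a + w)/(2*a) (v(w, a) = (a + w)/((2*a)) = (a + w)*(1/(2*a)) = (a + w)/(2*a))
B(Q) = -2*Q (B(Q) = -3*Q + Q = -2*Q)
r(g) = 2*g/(7 + g) (r(g) = (2*g)/(7 + g) = 2*g/(7 + g))
-10*r(B(v(4 + 4, f))) = -20*(-(3 + (4 + 4))/3)/(7 - (3 + (4 + 4))/3) = -20*(-(3 + 8)/3)/(7 - (3 + 8)/3) = -20*(-11/3)/(7 - 11/3) = -20*(-2*11/6)/(7 - 2*11/6) = -20*(-11)/(3*(7 - 11/3)) = -20*(-11)/(3*10/3) = -20*(-11)*3/(3*10) = -10*(-11/5) = 22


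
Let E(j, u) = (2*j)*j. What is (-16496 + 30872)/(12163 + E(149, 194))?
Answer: 4792/18855 ≈ 0.25415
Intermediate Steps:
E(j, u) = 2*j²
(-16496 + 30872)/(12163 + E(149, 194)) = (-16496 + 30872)/(12163 + 2*149²) = 14376/(12163 + 2*22201) = 14376/(12163 + 44402) = 14376/56565 = 14376*(1/56565) = 4792/18855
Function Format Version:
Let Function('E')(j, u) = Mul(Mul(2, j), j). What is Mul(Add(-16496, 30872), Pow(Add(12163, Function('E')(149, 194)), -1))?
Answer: Rational(4792, 18855) ≈ 0.25415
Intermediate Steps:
Function('E')(j, u) = Mul(2, Pow(j, 2))
Mul(Add(-16496, 30872), Pow(Add(12163, Function('E')(149, 194)), -1)) = Mul(Add(-16496, 30872), Pow(Add(12163, Mul(2, Pow(149, 2))), -1)) = Mul(14376, Pow(Add(12163, Mul(2, 22201)), -1)) = Mul(14376, Pow(Add(12163, 44402), -1)) = Mul(14376, Pow(56565, -1)) = Mul(14376, Rational(1, 56565)) = Rational(4792, 18855)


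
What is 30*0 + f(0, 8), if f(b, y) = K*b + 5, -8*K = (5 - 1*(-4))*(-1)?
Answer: 5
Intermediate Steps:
K = 9/8 (K = -(5 - 1*(-4))*(-1)/8 = -(5 + 4)*(-1)/8 = -9*(-1)/8 = -1/8*(-9) = 9/8 ≈ 1.1250)
f(b, y) = 5 + 9*b/8 (f(b, y) = 9*b/8 + 5 = 5 + 9*b/8)
30*0 + f(0, 8) = 30*0 + (5 + (9/8)*0) = 0 + (5 + 0) = 0 + 5 = 5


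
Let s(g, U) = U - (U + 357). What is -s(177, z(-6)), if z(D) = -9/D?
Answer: 357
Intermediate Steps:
s(g, U) = -357 (s(g, U) = U - (357 + U) = U + (-357 - U) = -357)
-s(177, z(-6)) = -1*(-357) = 357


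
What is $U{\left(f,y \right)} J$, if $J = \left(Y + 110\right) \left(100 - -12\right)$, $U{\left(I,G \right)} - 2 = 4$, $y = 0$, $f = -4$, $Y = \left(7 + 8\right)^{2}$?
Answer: $225120$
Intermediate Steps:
$Y = 225$ ($Y = 15^{2} = 225$)
$U{\left(I,G \right)} = 6$ ($U{\left(I,G \right)} = 2 + 4 = 6$)
$J = 37520$ ($J = \left(225 + 110\right) \left(100 - -12\right) = 335 \left(100 + 12\right) = 335 \cdot 112 = 37520$)
$U{\left(f,y \right)} J = 6 \cdot 37520 = 225120$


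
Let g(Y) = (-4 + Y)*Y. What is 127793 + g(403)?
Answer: 288590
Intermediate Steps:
g(Y) = Y*(-4 + Y)
127793 + g(403) = 127793 + 403*(-4 + 403) = 127793 + 403*399 = 127793 + 160797 = 288590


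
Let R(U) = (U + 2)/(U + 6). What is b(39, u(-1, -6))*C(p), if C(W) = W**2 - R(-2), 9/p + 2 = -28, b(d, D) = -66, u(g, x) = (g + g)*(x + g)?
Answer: -297/50 ≈ -5.9400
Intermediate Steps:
R(U) = (2 + U)/(6 + U)
u(g, x) = 2*g*(g + x) (u(g, x) = (2*g)*(g + x) = 2*g*(g + x))
p = -3/10 (p = 9/(-2 - 28) = 9/(-30) = 9*(-1/30) = -3/10 ≈ -0.30000)
C(W) = W**2 (C(W) = W**2 - (2 - 2)/(6 - 2) = W**2 - 0/4 = W**2 - 1*0 = W**2 + 0 = W**2)
b(39, u(-1, -6))*C(p) = -66*(-3/10)**2 = -66*9/100 = -297/50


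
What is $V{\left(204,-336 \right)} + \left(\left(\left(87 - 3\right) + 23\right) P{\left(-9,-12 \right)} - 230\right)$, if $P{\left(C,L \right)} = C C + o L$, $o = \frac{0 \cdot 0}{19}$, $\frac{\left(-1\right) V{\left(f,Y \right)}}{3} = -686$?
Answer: $10495$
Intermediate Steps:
$V{\left(f,Y \right)} = 2058$ ($V{\left(f,Y \right)} = \left(-3\right) \left(-686\right) = 2058$)
$o = 0$ ($o = 0 \cdot \frac{1}{19} = 0$)
$P{\left(C,L \right)} = C^{2}$ ($P{\left(C,L \right)} = C C + 0 L = C^{2} + 0 = C^{2}$)
$V{\left(204,-336 \right)} + \left(\left(\left(87 - 3\right) + 23\right) P{\left(-9,-12 \right)} - 230\right) = 2058 - \left(230 - \left(\left(87 - 3\right) + 23\right) \left(-9\right)^{2}\right) = 2058 - \left(230 - \left(84 + 23\right) 81\right) = 2058 + \left(107 \cdot 81 - 230\right) = 2058 + \left(8667 - 230\right) = 2058 + 8437 = 10495$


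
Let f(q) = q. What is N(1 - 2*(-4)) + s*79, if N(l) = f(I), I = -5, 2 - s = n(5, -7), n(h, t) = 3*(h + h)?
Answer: -2217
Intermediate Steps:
n(h, t) = 6*h (n(h, t) = 3*(2*h) = 6*h)
s = -28 (s = 2 - 6*5 = 2 - 1*30 = 2 - 30 = -28)
N(l) = -5
N(1 - 2*(-4)) + s*79 = -5 - 28*79 = -5 - 2212 = -2217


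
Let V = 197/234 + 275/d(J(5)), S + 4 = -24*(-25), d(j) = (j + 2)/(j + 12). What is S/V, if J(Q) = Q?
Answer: 976248/1095329 ≈ 0.89128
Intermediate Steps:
d(j) = (2 + j)/(12 + j)
S = 596 (S = -4 - 24*(-25) = -4 + 600 = 596)
V = 1095329/1638 (V = 197/234 + 275/(((2 + 5)/(12 + 5))) = 197*(1/234) + 275/((7/17)) = 197/234 + 275/(((1/17)*7)) = 197/234 + 275/(7/17) = 197/234 + 275*(17/7) = 197/234 + 4675/7 = 1095329/1638 ≈ 668.70)
S/V = 596/(1095329/1638) = 596*(1638/1095329) = 976248/1095329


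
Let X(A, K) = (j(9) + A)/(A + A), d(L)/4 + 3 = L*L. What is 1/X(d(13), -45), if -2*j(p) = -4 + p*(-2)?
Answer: 1328/675 ≈ 1.9674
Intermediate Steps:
j(p) = 2 + p (j(p) = -(-4 + p*(-2))/2 = -(-4 - 2*p)/2 = 2 + p)
d(L) = -12 + 4*L² (d(L) = -12 + 4*(L*L) = -12 + 4*L²)
X(A, K) = (11 + A)/(2*A) (X(A, K) = ((2 + 9) + A)/(A + A) = (11 + A)/((2*A)) = (11 + A)*(1/(2*A)) = (11 + A)/(2*A))
1/X(d(13), -45) = 1/((11 + (-12 + 4*13²))/(2*(-12 + 4*13²))) = 1/((11 + (-12 + 4*169))/(2*(-12 + 4*169))) = 1/((11 + (-12 + 676))/(2*(-12 + 676))) = 1/((½)*(11 + 664)/664) = 1/((½)*(1/664)*675) = 1/(675/1328) = 1328/675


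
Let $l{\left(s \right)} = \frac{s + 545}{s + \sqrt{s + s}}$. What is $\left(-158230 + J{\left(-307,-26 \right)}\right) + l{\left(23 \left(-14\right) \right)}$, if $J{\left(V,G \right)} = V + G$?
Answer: $- \frac{51374635}{324} - \frac{223 i \sqrt{161}}{52164} \approx -1.5856 \cdot 10^{5} - 0.054243 i$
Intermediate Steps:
$J{\left(V,G \right)} = G + V$
$l{\left(s \right)} = \frac{545 + s}{s + \sqrt{2} \sqrt{s}}$ ($l{\left(s \right)} = \frac{545 + s}{s + \sqrt{2 s}} = \frac{545 + s}{s + \sqrt{2} \sqrt{s}}$)
$\left(-158230 + J{\left(-307,-26 \right)}\right) + l{\left(23 \left(-14\right) \right)} = \left(-158230 - 333\right) + \frac{545 + 23 \left(-14\right)}{23 \left(-14\right) + \sqrt{2} \sqrt{23 \left(-14\right)}} = \left(-158230 - 333\right) + \frac{545 - 322}{-322 + \sqrt{2} \sqrt{-322}} = -158563 + \frac{1}{-322 + \sqrt{2} i \sqrt{322}} \cdot 223 = -158563 + \frac{1}{-322 + 2 i \sqrt{161}} \cdot 223 = -158563 + \frac{223}{-322 + 2 i \sqrt{161}}$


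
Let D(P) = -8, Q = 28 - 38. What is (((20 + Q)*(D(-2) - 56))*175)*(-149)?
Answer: 16688000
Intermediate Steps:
Q = -10
(((20 + Q)*(D(-2) - 56))*175)*(-149) = (((20 - 10)*(-8 - 56))*175)*(-149) = ((10*(-64))*175)*(-149) = -640*175*(-149) = -112000*(-149) = 16688000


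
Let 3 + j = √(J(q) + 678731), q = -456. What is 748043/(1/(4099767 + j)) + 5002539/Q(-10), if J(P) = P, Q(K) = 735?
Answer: 751365943321253/245 + 3740215*√27131 ≈ 3.0674e+12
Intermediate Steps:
j = -3 + 5*√27131 (j = -3 + √(-456 + 678731) = -3 + √678275 = -3 + 5*√27131 ≈ 820.57)
748043/(1/(4099767 + j)) + 5002539/Q(-10) = 748043/(1/(4099767 + (-3 + 5*√27131))) + 5002539/735 = 748043/(1/(4099764 + 5*√27131)) + 5002539*(1/735) = 748043*(4099764 + 5*√27131) + 1667513/245 = (3066799761852 + 3740215*√27131) + 1667513/245 = 751365943321253/245 + 3740215*√27131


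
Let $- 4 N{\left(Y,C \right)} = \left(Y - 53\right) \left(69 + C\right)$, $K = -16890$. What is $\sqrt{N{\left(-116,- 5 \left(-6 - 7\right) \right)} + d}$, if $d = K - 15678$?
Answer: $\frac{i \sqrt{107626}}{2} \approx 164.03 i$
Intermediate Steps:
$N{\left(Y,C \right)} = - \frac{\left(-53 + Y\right) \left(69 + C\right)}{4}$ ($N{\left(Y,C \right)} = - \frac{\left(Y - 53\right) \left(69 + C\right)}{4} = - \frac{\left(-53 + Y\right) \left(69 + C\right)}{4}$)
$d = -32568$ ($d = -16890 - 15678 = -32568$)
$\sqrt{N{\left(-116,- 5 \left(-6 - 7\right) \right)} + d} = \sqrt{\left(\frac{3657}{4} - -2001 + \frac{53 \left(- 5 \left(-6 - 7\right)\right)}{4} - \frac{1}{4} \left(- 5 \left(-6 - 7\right)\right) \left(-116\right)\right) - 32568} = \sqrt{\left(\frac{3657}{4} + 2001 + \frac{53 \left(\left(-5\right) \left(-13\right)\right)}{4} - \frac{1}{4} \left(\left(-5\right) \left(-13\right)\right) \left(-116\right)\right) - 32568} = \sqrt{\left(\frac{3657}{4} + 2001 + \frac{53}{4} \cdot 65 - \frac{65}{4} \left(-116\right)\right) - 32568} = \sqrt{\left(\frac{3657}{4} + 2001 + \frac{3445}{4} + 1885\right) - 32568} = \sqrt{\frac{11323}{2} - 32568} = \sqrt{- \frac{53813}{2}} = \frac{i \sqrt{107626}}{2}$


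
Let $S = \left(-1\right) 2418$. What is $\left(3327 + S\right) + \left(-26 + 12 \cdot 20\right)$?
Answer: $1123$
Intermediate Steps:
$S = -2418$
$\left(3327 + S\right) + \left(-26 + 12 \cdot 20\right) = \left(3327 - 2418\right) + \left(-26 + 12 \cdot 20\right) = 909 + \left(-26 + 240\right) = 909 + 214 = 1123$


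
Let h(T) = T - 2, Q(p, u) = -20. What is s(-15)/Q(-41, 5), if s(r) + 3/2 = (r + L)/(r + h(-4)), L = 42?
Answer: 39/280 ≈ 0.13929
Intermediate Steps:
h(T) = -2 + T
s(r) = -3/2 + (42 + r)/(-6 + r) (s(r) = -3/2 + (r + 42)/(r + (-2 - 4)) = -3/2 + (42 + r)/(r - 6) = -3/2 + (42 + r)/(-6 + r))
s(-15)/Q(-41, 5) = ((102 - 1*(-15))/(2*(-6 - 15)))/(-20) = ((½)*(102 + 15)/(-21))*(-1/20) = ((½)*(-1/21)*117)*(-1/20) = -39/14*(-1/20) = 39/280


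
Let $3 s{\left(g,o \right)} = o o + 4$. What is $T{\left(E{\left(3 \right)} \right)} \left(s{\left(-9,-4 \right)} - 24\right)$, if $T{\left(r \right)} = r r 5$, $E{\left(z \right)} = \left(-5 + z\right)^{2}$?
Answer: $- \frac{4160}{3} \approx -1386.7$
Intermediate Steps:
$s{\left(g,o \right)} = \frac{4}{3} + \frac{o^{2}}{3}$ ($s{\left(g,o \right)} = \frac{o o + 4}{3} = \frac{o^{2} + 4}{3} = \frac{4 + o^{2}}{3} = \frac{4}{3} + \frac{o^{2}}{3}$)
$T{\left(r \right)} = 5 r^{2}$ ($T{\left(r \right)} = r^{2} \cdot 5 = 5 r^{2}$)
$T{\left(E{\left(3 \right)} \right)} \left(s{\left(-9,-4 \right)} - 24\right) = 5 \left(\left(-5 + 3\right)^{2}\right)^{2} \left(\left(\frac{4}{3} + \frac{\left(-4\right)^{2}}{3}\right) - 24\right) = 5 \left(\left(-2\right)^{2}\right)^{2} \left(\left(\frac{4}{3} + \frac{1}{3} \cdot 16\right) - 24\right) = 5 \cdot 4^{2} \left(\left(\frac{4}{3} + \frac{16}{3}\right) - 24\right) = 5 \cdot 16 \left(\frac{20}{3} - 24\right) = 80 \left(- \frac{52}{3}\right) = - \frac{4160}{3}$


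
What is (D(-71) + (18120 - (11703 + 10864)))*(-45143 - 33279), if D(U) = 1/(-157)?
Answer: 54752671960/157 ≈ 3.4874e+8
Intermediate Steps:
D(U) = -1/157
(D(-71) + (18120 - (11703 + 10864)))*(-45143 - 33279) = (-1/157 + (18120 - (11703 + 10864)))*(-45143 - 33279) = (-1/157 + (18120 - 1*22567))*(-78422) = (-1/157 + (18120 - 22567))*(-78422) = (-1/157 - 4447)*(-78422) = -698180/157*(-78422) = 54752671960/157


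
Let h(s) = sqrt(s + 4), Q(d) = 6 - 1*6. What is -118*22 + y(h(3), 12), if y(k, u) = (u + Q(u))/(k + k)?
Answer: -2596 + 6*sqrt(7)/7 ≈ -2593.7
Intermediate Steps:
Q(d) = 0 (Q(d) = 6 - 6 = 0)
h(s) = sqrt(4 + s)
y(k, u) = u/(2*k) (y(k, u) = (u + 0)/(k + k) = u/((2*k)) = u*(1/(2*k)) = u/(2*k))
-118*22 + y(h(3), 12) = -118*22 + (1/2)*12/sqrt(4 + 3) = -2596 + (1/2)*12/sqrt(7) = -2596 + (1/2)*12*(sqrt(7)/7) = -2596 + 6*sqrt(7)/7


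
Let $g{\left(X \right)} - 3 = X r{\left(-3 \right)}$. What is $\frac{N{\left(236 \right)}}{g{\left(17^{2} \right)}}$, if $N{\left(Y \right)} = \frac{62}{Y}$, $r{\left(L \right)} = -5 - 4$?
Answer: $- \frac{31}{306564} \approx -0.00010112$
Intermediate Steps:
$r{\left(L \right)} = -9$
$g{\left(X \right)} = 3 - 9 X$ ($g{\left(X \right)} = 3 + X \left(-9\right) = 3 - 9 X$)
$\frac{N{\left(236 \right)}}{g{\left(17^{2} \right)}} = \frac{62 \cdot \frac{1}{236}}{3 - 9 \cdot 17^{2}} = \frac{62 \cdot \frac{1}{236}}{3 - 2601} = \frac{31}{118 \left(3 - 2601\right)} = \frac{31}{118 \left(-2598\right)} = \frac{31}{118} \left(- \frac{1}{2598}\right) = - \frac{31}{306564}$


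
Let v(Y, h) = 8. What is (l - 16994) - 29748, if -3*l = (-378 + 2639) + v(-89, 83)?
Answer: -142495/3 ≈ -47498.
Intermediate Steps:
l = -2269/3 (l = -((-378 + 2639) + 8)/3 = -(2261 + 8)/3 = -⅓*2269 = -2269/3 ≈ -756.33)
(l - 16994) - 29748 = (-2269/3 - 16994) - 29748 = -53251/3 - 29748 = -142495/3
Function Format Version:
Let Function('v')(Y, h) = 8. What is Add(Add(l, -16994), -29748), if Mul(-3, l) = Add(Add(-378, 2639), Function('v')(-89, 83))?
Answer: Rational(-142495, 3) ≈ -47498.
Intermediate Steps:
l = Rational(-2269, 3) (l = Mul(Rational(-1, 3), Add(Add(-378, 2639), 8)) = Mul(Rational(-1, 3), Add(2261, 8)) = Mul(Rational(-1, 3), 2269) = Rational(-2269, 3) ≈ -756.33)
Add(Add(l, -16994), -29748) = Add(Add(Rational(-2269, 3), -16994), -29748) = Add(Rational(-53251, 3), -29748) = Rational(-142495, 3)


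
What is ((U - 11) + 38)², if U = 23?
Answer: 2500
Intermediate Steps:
((U - 11) + 38)² = ((23 - 11) + 38)² = (12 + 38)² = 50² = 2500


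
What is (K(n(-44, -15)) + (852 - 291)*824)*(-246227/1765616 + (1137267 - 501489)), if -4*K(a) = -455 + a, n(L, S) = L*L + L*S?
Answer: 2073235157036930215/7062464 ≈ 2.9356e+11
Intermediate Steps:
n(L, S) = L² + L*S
K(a) = 455/4 - a/4 (K(a) = -(-455 + a)/4 = 455/4 - a/4)
(K(n(-44, -15)) + (852 - 291)*824)*(-246227/1765616 + (1137267 - 501489)) = ((455/4 - (-11)*(-44 - 15)) + (852 - 291)*824)*(-246227/1765616 + (1137267 - 501489)) = ((455/4 - (-11)*(-59)) + 561*824)*(-246227*1/1765616 + 635778) = ((455/4 - ¼*2596) + 462264)*(-246227/1765616 + 635778) = ((455/4 - 649) + 462264)*(1122539563021/1765616) = (-2141/4 + 462264)*(1122539563021/1765616) = (1846915/4)*(1122539563021/1765616) = 2073235157036930215/7062464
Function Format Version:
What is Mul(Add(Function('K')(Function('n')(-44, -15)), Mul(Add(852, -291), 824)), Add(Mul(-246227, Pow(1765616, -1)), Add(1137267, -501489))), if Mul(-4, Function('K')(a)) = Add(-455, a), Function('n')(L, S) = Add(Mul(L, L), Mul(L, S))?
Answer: Rational(2073235157036930215, 7062464) ≈ 2.9356e+11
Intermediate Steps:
Function('n')(L, S) = Add(Pow(L, 2), Mul(L, S))
Function('K')(a) = Add(Rational(455, 4), Mul(Rational(-1, 4), a)) (Function('K')(a) = Mul(Rational(-1, 4), Add(-455, a)) = Add(Rational(455, 4), Mul(Rational(-1, 4), a)))
Mul(Add(Function('K')(Function('n')(-44, -15)), Mul(Add(852, -291), 824)), Add(Mul(-246227, Pow(1765616, -1)), Add(1137267, -501489))) = Mul(Add(Add(Rational(455, 4), Mul(Rational(-1, 4), Mul(-44, Add(-44, -15)))), Mul(Add(852, -291), 824)), Add(Mul(-246227, Pow(1765616, -1)), Add(1137267, -501489))) = Mul(Add(Add(Rational(455, 4), Mul(Rational(-1, 4), Mul(-44, -59))), Mul(561, 824)), Add(Mul(-246227, Rational(1, 1765616)), 635778)) = Mul(Add(Add(Rational(455, 4), Mul(Rational(-1, 4), 2596)), 462264), Add(Rational(-246227, 1765616), 635778)) = Mul(Add(Add(Rational(455, 4), -649), 462264), Rational(1122539563021, 1765616)) = Mul(Add(Rational(-2141, 4), 462264), Rational(1122539563021, 1765616)) = Mul(Rational(1846915, 4), Rational(1122539563021, 1765616)) = Rational(2073235157036930215, 7062464)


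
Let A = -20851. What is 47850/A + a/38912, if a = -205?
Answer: -64352195/27977728 ≈ -2.3001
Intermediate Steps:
47850/A + a/38912 = 47850/(-20851) - 205/38912 = 47850*(-1/20851) - 205*1/38912 = -1650/719 - 205/38912 = -64352195/27977728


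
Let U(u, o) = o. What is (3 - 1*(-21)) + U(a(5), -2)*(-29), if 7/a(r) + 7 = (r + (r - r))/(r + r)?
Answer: 82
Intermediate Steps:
a(r) = -14/13 (a(r) = 7/(-7 + (r + (r - r))/(r + r)) = 7/(-7 + (r + 0)/((2*r))) = 7/(-7 + r*(1/(2*r))) = 7/(-7 + 1/2) = 7/(-13/2) = 7*(-2/13) = -14/13)
(3 - 1*(-21)) + U(a(5), -2)*(-29) = (3 - 1*(-21)) - 2*(-29) = (3 + 21) + 58 = 24 + 58 = 82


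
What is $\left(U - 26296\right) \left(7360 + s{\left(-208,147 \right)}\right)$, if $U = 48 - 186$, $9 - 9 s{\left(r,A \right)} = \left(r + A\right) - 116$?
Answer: $- \frac{585301628}{3} \approx -1.951 \cdot 10^{8}$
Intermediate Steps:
$s{\left(r,A \right)} = \frac{125}{9} - \frac{A}{9} - \frac{r}{9}$ ($s{\left(r,A \right)} = 1 - \frac{\left(r + A\right) - 116}{9} = 1 - \frac{\left(A + r\right) - 116}{9} = 1 - \frac{-116 + A + r}{9} = 1 - \left(- \frac{116}{9} + \frac{A}{9} + \frac{r}{9}\right) = \frac{125}{9} - \frac{A}{9} - \frac{r}{9}$)
$U = -138$ ($U = 48 - 186 = -138$)
$\left(U - 26296\right) \left(7360 + s{\left(-208,147 \right)}\right) = \left(-138 - 26296\right) \left(7360 - - \frac{62}{3}\right) = - 26434 \left(7360 + \left(\frac{125}{9} - \frac{49}{3} + \frac{208}{9}\right)\right) = - 26434 \left(7360 + \frac{62}{3}\right) = \left(-26434\right) \frac{22142}{3} = - \frac{585301628}{3}$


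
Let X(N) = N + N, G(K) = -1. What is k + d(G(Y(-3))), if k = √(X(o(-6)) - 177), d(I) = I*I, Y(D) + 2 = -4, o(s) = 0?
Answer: 1 + I*√177 ≈ 1.0 + 13.304*I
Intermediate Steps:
Y(D) = -6 (Y(D) = -2 - 4 = -6)
d(I) = I²
X(N) = 2*N
k = I*√177 (k = √(2*0 - 177) = √(0 - 177) = √(-177) = I*√177 ≈ 13.304*I)
k + d(G(Y(-3))) = I*√177 + (-1)² = I*√177 + 1 = 1 + I*√177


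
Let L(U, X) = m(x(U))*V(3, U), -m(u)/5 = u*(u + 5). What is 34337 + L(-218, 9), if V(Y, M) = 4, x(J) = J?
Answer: -894343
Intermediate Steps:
m(u) = -5*u*(5 + u) (m(u) = -5*u*(u + 5) = -5*u*(5 + u))
L(U, X) = -20*U*(5 + U) (L(U, X) = -5*U*(5 + U)*4 = -20*U*(5 + U))
34337 + L(-218, 9) = 34337 - 20*(-218)*(5 - 218) = 34337 - 20*(-218)*(-213) = 34337 - 928680 = -894343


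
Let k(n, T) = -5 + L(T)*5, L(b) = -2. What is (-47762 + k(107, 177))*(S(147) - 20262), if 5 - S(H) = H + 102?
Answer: 979715162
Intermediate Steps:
S(H) = -97 - H (S(H) = 5 - (H + 102) = 5 - (102 + H) = 5 + (-102 - H) = -97 - H)
k(n, T) = -15 (k(n, T) = -5 - 2*5 = -5 - 10 = -15)
(-47762 + k(107, 177))*(S(147) - 20262) = (-47762 - 15)*((-97 - 1*147) - 20262) = -47777*((-97 - 147) - 20262) = -47777*(-244 - 20262) = -47777*(-20506) = 979715162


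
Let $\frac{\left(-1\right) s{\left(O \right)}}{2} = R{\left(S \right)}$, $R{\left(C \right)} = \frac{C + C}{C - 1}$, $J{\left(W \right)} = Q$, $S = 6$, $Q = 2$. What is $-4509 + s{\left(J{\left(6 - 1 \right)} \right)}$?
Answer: $- \frac{22569}{5} \approx -4513.8$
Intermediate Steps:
$J{\left(W \right)} = 2$
$R{\left(C \right)} = \frac{2 C}{-1 + C}$
$s{\left(O \right)} = - \frac{24}{5}$ ($s{\left(O \right)} = - 2 \cdot 2 \cdot 6 \frac{1}{-1 + 6} = - 2 \cdot 2 \cdot 6 \cdot \frac{1}{5} = \left(-2\right) \frac{12}{5} = - \frac{24}{5}$)
$-4509 + s{\left(J{\left(6 - 1 \right)} \right)} = -4509 - \frac{24}{5} = - \frac{22569}{5}$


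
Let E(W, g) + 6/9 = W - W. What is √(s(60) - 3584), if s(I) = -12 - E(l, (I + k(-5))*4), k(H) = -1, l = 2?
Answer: I*√32358/3 ≈ 59.961*I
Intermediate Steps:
E(W, g) = -⅔ (E(W, g) = -⅔ + (W - W) = -⅔ + 0 = -⅔)
s(I) = -34/3 (s(I) = -12 - 1*(-⅔) = -12 + ⅔ = -34/3)
√(s(60) - 3584) = √(-34/3 - 3584) = √(-10786/3) = I*√32358/3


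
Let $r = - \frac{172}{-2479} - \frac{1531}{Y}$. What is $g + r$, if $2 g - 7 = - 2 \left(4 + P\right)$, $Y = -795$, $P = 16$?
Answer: $- \frac{57172387}{3941610} \approx -14.505$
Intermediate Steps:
$r = \frac{3932089}{1970805}$ ($r = - \frac{172}{-2479} - \frac{1531}{-795} = \left(-172\right) \left(- \frac{1}{2479}\right) - - \frac{1531}{795} = \frac{172}{2479} + \frac{1531}{795} = \frac{3932089}{1970805} \approx 1.9952$)
$g = - \frac{33}{2}$ ($g = \frac{7}{2} + \frac{\left(-2\right) \left(4 + 16\right)}{2} = \frac{7}{2} + \frac{\left(-2\right) 20}{2} = \frac{7}{2} + \frac{1}{2} \left(-40\right) = \frac{7}{2} - 20 = - \frac{33}{2} \approx -16.5$)
$g + r = - \frac{33}{2} + \frac{3932089}{1970805} = - \frac{57172387}{3941610}$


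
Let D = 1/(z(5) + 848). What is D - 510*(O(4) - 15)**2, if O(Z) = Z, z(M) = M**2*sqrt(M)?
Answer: -44183063242/715979 - 25*sqrt(5)/715979 ≈ -61710.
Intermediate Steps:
z(M) = M**(5/2)
D = 1/(848 + 25*sqrt(5)) (D = 1/(5**(5/2) + 848) = 1/(25*sqrt(5) + 848) = 1/(848 + 25*sqrt(5)) ≈ 0.0011063)
D - 510*(O(4) - 15)**2 = (848/715979 - 25*sqrt(5)/715979) - 510*(4 - 15)**2 = (848/715979 - 25*sqrt(5)/715979) - 510*(-11)**2 = (848/715979 - 25*sqrt(5)/715979) - 510*121 = (848/715979 - 25*sqrt(5)/715979) - 61710 = -44183063242/715979 - 25*sqrt(5)/715979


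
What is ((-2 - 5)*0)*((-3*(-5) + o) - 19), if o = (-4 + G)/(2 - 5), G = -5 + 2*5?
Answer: 0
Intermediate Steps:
G = 5 (G = -5 + 10 = 5)
o = -1/3 (o = (-4 + 5)/(2 - 5) = 1/(-3) = 1*(-1/3) = -1/3 ≈ -0.33333)
((-2 - 5)*0)*((-3*(-5) + o) - 19) = ((-2 - 5)*0)*((-3*(-5) - 1/3) - 19) = (-7*0)*((15 - 1/3) - 19) = 0*(44/3 - 19) = 0*(-13/3) = 0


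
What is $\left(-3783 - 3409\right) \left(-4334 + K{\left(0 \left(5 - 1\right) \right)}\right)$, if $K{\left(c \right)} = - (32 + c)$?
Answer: $31400272$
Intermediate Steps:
$K{\left(c \right)} = -32 - c$
$\left(-3783 - 3409\right) \left(-4334 + K{\left(0 \left(5 - 1\right) \right)}\right) = \left(-3783 - 3409\right) \left(-4334 - \left(32 + 0 \left(5 - 1\right)\right)\right) = - 7192 \left(-4334 - \left(32 + 0 \cdot 4\right)\right) = - 7192 \left(-4334 - 32\right) = \left(-7192\right) \left(-4366\right) = 31400272$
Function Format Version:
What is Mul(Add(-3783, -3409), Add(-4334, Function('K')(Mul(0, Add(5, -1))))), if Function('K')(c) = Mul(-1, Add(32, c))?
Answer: 31400272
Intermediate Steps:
Function('K')(c) = Add(-32, Mul(-1, c))
Mul(Add(-3783, -3409), Add(-4334, Function('K')(Mul(0, Add(5, -1))))) = Mul(Add(-3783, -3409), Add(-4334, Add(-32, Mul(-1, Mul(0, Add(5, -1)))))) = Mul(-7192, Add(-4334, Add(-32, Mul(-1, Mul(0, 4))))) = Mul(-7192, Add(-4334, Add(-32, Mul(-1, 0)))) = Mul(-7192, Add(-4334, Add(-32, 0))) = Mul(-7192, Add(-4334, -32)) = Mul(-7192, -4366) = 31400272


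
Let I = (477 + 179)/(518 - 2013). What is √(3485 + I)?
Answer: 41*√4633005/1495 ≈ 59.030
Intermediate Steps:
I = -656/1495 (I = 656/(-1495) = 656*(-1/1495) = -656/1495 ≈ -0.43880)
√(3485 + I) = √(3485 - 656/1495) = √(5209419/1495) = 41*√4633005/1495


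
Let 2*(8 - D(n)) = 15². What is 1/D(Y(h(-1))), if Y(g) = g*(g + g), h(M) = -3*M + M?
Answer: -2/209 ≈ -0.0095694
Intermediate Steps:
h(M) = -2*M
Y(g) = 2*g² (Y(g) = g*(2*g) = 2*g²)
D(n) = -209/2 (D(n) = 8 - ½*15² = 8 - ½*225 = 8 - 225/2 = -209/2)
1/D(Y(h(-1))) = 1/(-209/2) = -2/209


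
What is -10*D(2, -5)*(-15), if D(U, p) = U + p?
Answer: -450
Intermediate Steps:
-10*D(2, -5)*(-15) = -10*(2 - 5)*(-15) = -10*(-3)*(-15) = 30*(-15) = -450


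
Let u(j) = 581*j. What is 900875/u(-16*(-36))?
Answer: 900875/334656 ≈ 2.6919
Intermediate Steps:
900875/u(-16*(-36)) = 900875/((581*(-16*(-36)))) = 900875/((581*576)) = 900875/334656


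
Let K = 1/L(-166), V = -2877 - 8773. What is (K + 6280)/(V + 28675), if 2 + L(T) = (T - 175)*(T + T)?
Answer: 236986267/642466750 ≈ 0.36887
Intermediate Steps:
V = -11650
L(T) = -2 + 2*T*(-175 + T) (L(T) = -2 + (T - 175)*(T + T) = -2 + (-175 + T)*(2*T) = -2 + 2*T*(-175 + T))
K = 1/113210 (K = 1/(-2 - 350*(-166) + 2*(-166)**2) = 1/(-2 + 58100 + 2*27556) = 1/(-2 + 58100 + 55112) = 1/113210 ≈ 8.8331e-6)
(K + 6280)/(V + 28675) = (1/113210 + 6280)/(-11650 + 28675) = (710958801/113210)/17025 = (710958801/113210)*(1/17025) = 236986267/642466750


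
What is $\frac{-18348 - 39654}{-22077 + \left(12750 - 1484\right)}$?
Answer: $\frac{58002}{10811} \approx 5.3651$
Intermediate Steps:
$\frac{-18348 - 39654}{-22077 + \left(12750 - 1484\right)} = - \frac{58002}{-22077 + \left(12750 - 1484\right)} = - \frac{58002}{-22077 + 11266} = - \frac{58002}{-10811} = \left(-58002\right) \left(- \frac{1}{10811}\right) = \frac{58002}{10811}$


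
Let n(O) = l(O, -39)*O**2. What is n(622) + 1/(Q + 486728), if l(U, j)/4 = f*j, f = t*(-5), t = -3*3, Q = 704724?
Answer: -3235895083287359/1191452 ≈ -2.7159e+9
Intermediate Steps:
t = -9
f = 45 (f = -9*(-5) = 45)
l(U, j) = 180*j (l(U, j) = 4*(45*j) = 180*j)
n(O) = -7020*O**2 (n(O) = (180*(-39))*O**2 = -7020*O**2)
n(622) + 1/(Q + 486728) = -7020*622**2 + 1/(704724 + 486728) = -7020*386884 + 1/1191452 = -2715925680 + 1/1191452 = -3235895083287359/1191452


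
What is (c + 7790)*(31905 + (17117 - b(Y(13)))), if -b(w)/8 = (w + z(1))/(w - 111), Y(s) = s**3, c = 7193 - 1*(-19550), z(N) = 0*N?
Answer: 1765973901222/1043 ≈ 1.6932e+9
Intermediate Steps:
z(N) = 0
c = 26743 (c = 7193 + 19550 = 26743)
b(w) = -8*w/(-111 + w) (b(w) = -8*(w + 0)/(w - 111) = -8*w/(-111 + w))
(c + 7790)*(31905 + (17117 - b(Y(13)))) = (26743 + 7790)*(31905 + (17117 - (-8)*13**3/(-111 + 13**3))) = 34533*(31905 + (17117 - (-8)*2197/(-111 + 2197))) = 34533*(31905 + (17117 - (-8)*2197/2086)) = 34533*(31905 + (17117 - 1*(-8788/1043))) = 34533*(31905 + (17117 + 8788/1043)) = 34533*(31905 + 17861819/1043) = 34533*(51138734/1043) = 1765973901222/1043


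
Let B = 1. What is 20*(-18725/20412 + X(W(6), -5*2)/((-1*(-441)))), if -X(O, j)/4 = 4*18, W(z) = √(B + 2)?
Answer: -1121935/35721 ≈ -31.408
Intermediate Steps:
W(z) = √3 (W(z) = √(1 + 2) = √3)
X(O, j) = -288 (X(O, j) = -16*18 = -4*72 = -288)
20*(-18725/20412 + X(W(6), -5*2)/((-1*(-441)))) = 20*(-18725/20412 - 288/((-1*(-441)))) = 20*(-18725*1/20412 - 288/441) = 20*(-2675/2916 - 288*1/441) = 20*(-2675/2916 - 32/49) = 20*(-224387/142884) = -1121935/35721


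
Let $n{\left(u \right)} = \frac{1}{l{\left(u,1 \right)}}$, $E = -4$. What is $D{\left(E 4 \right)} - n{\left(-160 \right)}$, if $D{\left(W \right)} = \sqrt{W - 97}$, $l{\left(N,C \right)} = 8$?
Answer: $- \frac{1}{8} + i \sqrt{113} \approx -0.125 + 10.63 i$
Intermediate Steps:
$D{\left(W \right)} = \sqrt{-97 + W}$
$n{\left(u \right)} = \frac{1}{8}$
$D{\left(E 4 \right)} - n{\left(-160 \right)} = \sqrt{-97 - 16} - \frac{1}{8} = \sqrt{-113} - \frac{1}{8} = i \sqrt{113} - \frac{1}{8} = - \frac{1}{8} + i \sqrt{113}$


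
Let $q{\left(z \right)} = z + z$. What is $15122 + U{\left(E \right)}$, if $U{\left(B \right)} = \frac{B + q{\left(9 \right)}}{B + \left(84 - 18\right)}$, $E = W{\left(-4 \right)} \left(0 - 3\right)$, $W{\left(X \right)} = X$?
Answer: $\frac{196591}{13} \approx 15122.0$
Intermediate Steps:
$q{\left(z \right)} = 2 z$
$E = 12$ ($E = - 4 \left(0 - 3\right) = \left(-4\right) \left(-3\right) = 12$)
$U{\left(B \right)} = \frac{18 + B}{66 + B}$ ($U{\left(B \right)} = \frac{B + 2 \cdot 9}{B + \left(84 - 18\right)} = \frac{B + 18}{B + 66} = \frac{18 + B}{66 + B}$)
$15122 + U{\left(E \right)} = 15122 + \frac{18 + 12}{66 + 12} = 15122 + \frac{1}{78} \cdot 30 = 15122 + \frac{5}{13} = \frac{196591}{13}$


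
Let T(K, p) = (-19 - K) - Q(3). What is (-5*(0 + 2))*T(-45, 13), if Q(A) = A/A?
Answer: -250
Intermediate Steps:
Q(A) = 1
T(K, p) = -20 - K (T(K, p) = (-19 - K) - 1*1 = (-19 - K) - 1 = -20 - K)
(-5*(0 + 2))*T(-45, 13) = (-5*(0 + 2))*(-20 - 1*(-45)) = (-5*2)*(-20 + 45) = -10*25 = -250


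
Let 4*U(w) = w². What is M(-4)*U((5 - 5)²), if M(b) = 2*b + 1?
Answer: 0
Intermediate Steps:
M(b) = 1 + 2*b
U(w) = w²/4
M(-4)*U((5 - 5)²) = (1 + 2*(-4))*(((5 - 5)²)²/4) = (1 - 8)*((0²)²/4) = -7*0²/4 = -7*0/4 = -7*0 = 0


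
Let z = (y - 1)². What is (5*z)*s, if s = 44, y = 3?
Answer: 880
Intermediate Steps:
z = 4 (z = (3 - 1)² = 2² = 4)
(5*z)*s = (5*4)*44 = 20*44 = 880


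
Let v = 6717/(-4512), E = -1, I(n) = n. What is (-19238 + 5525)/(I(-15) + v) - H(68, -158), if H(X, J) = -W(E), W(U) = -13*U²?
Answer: 20301965/24799 ≈ 818.66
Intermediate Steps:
v = -2239/1504 (v = 6717*(-1/4512) = -2239/1504 ≈ -1.4887)
H(X, J) = 13 (H(X, J) = -(-13)*(-1)² = -(-13) = -1*(-13) = 13)
(-19238 + 5525)/(I(-15) + v) - H(68, -158) = (-19238 + 5525)/(-15 - 2239/1504) - 1*13 = -13713/(-24799/1504) - 13 = -13713*(-1504/24799) - 13 = 20624352/24799 - 13 = 20301965/24799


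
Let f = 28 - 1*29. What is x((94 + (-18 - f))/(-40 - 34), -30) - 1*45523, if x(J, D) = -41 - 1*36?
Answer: -45600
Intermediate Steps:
f = -1 (f = 28 - 29 = -1)
x(J, D) = -77 (x(J, D) = -41 - 36 = -77)
x((94 + (-18 - f))/(-40 - 34), -30) - 1*45523 = -77 - 1*45523 = -77 - 45523 = -45600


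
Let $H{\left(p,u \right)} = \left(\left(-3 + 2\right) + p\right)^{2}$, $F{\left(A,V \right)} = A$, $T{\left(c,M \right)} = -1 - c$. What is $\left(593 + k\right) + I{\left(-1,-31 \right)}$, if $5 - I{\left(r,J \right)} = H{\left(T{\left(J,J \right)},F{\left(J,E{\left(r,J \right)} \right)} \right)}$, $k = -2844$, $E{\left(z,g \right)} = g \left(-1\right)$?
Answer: $-3087$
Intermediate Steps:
$E{\left(z,g \right)} = - g$
$H{\left(p,u \right)} = \left(-1 + p\right)^{2}$
$I{\left(r,J \right)} = 5 - \left(-2 - J\right)^{2}$ ($I{\left(r,J \right)} = 5 - \left(-1 - \left(1 + J\right)\right)^{2} = 5 - \left(-2 - J\right)^{2}$)
$\left(593 + k\right) + I{\left(-1,-31 \right)} = \left(593 - 2844\right) + \left(5 - \left(2 - 31\right)^{2}\right) = -2251 + \left(5 - \left(-29\right)^{2}\right) = -2251 + \left(5 - 841\right) = -2251 - 836 = -3087$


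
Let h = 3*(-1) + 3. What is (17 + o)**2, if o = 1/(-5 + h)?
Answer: 7056/25 ≈ 282.24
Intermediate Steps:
h = 0 (h = -3 + 3 = 0)
o = -1/5 (o = 1/(-5 + 0) = 1/(-5) = -1/5 ≈ -0.20000)
(17 + o)**2 = (17 - 1/5)**2 = (84/5)**2 = 7056/25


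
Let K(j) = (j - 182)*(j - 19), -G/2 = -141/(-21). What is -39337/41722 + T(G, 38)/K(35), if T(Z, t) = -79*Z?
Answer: -239367985/171727752 ≈ -1.3939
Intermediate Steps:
G = -94/7 (G = -(-282)/(-21) = -(-282)*(-1)/21 = -2*47/7 = -94/7 ≈ -13.429)
K(j) = (-182 + j)*(-19 + j)
-39337/41722 + T(G, 38)/K(35) = -39337/41722 + (-79*(-94/7))/(3458 + 35² - 201*35) = -39337*1/41722 + 7426/(7*(3458 + 1225 - 7035)) = -39337/41722 + (7426/7)/(-2352) = -39337/41722 + (7426/7)*(-1/2352) = -39337/41722 - 3713/8232 = -239367985/171727752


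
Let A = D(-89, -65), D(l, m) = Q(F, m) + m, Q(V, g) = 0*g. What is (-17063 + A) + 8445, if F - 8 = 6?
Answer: -8683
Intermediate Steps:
F = 14 (F = 8 + 6 = 14)
Q(V, g) = 0
D(l, m) = m (D(l, m) = 0 + m = m)
A = -65
(-17063 + A) + 8445 = (-17063 - 65) + 8445 = -17128 + 8445 = -8683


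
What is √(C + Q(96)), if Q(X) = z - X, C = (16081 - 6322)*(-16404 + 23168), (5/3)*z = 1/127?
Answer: √26616793542405/635 ≈ 8124.6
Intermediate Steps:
z = 3/635 (z = (⅗)/127 = (⅗)*(1/127) = 3/635 ≈ 0.0047244)
C = 66009876 (C = 9759*6764 = 66009876)
Q(X) = 3/635 - X
√(C + Q(96)) = √(66009876 + (3/635 - 1*96)) = √(66009876 + (3/635 - 96)) = √(66009876 - 60957/635) = √(41916210303/635) = √26616793542405/635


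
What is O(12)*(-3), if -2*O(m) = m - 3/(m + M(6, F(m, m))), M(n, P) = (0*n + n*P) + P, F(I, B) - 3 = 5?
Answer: 2439/136 ≈ 17.934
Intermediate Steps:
F(I, B) = 8 (F(I, B) = 3 + 5 = 8)
M(n, P) = P + P*n (M(n, P) = (0 + P*n) + P = P*n + P = P + P*n)
O(m) = -m/2 + 3/(2*(56 + m)) (O(m) = -(m - 3/(m + 8*(1 + 6)))/2 = -(m - 3/(m + 8*7))/2 = -(m - 3/(m + 56))/2 = -(m - 3/(56 + m))/2 = -m/2 + 3/(2*(56 + m)))
O(12)*(-3) = ((3 - 1*12**2 - 56*12)/(2*(56 + 12)))*(-3) = ((1/2)*(3 - 1*144 - 672)/68)*(-3) = ((1/2)*(1/68)*(3 - 144 - 672))*(-3) = ((1/2)*(1/68)*(-813))*(-3) = -813/136*(-3) = 2439/136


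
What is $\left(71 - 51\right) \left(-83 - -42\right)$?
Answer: $-820$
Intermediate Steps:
$\left(71 - 51\right) \left(-83 - -42\right) = \left(71 - 51\right) \left(-83 + 42\right) = 20 \left(-41\right) = -820$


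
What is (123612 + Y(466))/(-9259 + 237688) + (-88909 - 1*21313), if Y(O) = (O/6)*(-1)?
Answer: -75533333111/685287 ≈ -1.1022e+5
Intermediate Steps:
Y(O) = -O/6 (Y(O) = (O*(⅙))*(-1) = (O/6)*(-1) = -O/6)
(123612 + Y(466))/(-9259 + 237688) + (-88909 - 1*21313) = (123612 - ⅙*466)/(-9259 + 237688) + (-88909 - 1*21313) = (123612 - 233/3)/228429 + (-88909 - 21313) = (370603/3)*(1/228429) - 110222 = 370603/685287 - 110222 = -75533333111/685287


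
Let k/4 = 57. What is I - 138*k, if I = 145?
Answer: -31319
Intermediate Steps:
k = 228 (k = 4*57 = 228)
I - 138*k = 145 - 138*228 = 145 - 31464 = -31319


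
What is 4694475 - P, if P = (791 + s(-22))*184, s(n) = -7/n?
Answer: 50037597/11 ≈ 4.5489e+6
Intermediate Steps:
P = 1601628/11 (P = (791 - 7/(-22))*184 = (791 - 7*(-1/22))*184 = (791 + 7/22)*184 = (17409/22)*184 = 1601628/11 ≈ 1.4560e+5)
4694475 - P = 4694475 - 1*1601628/11 = 4694475 - 1601628/11 = 50037597/11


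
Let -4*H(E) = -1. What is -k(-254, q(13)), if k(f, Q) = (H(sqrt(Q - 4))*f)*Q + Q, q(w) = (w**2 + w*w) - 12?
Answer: 20375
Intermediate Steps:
q(w) = -12 + 2*w**2 (q(w) = (w**2 + w**2) - 12 = 2*w**2 - 12 = -12 + 2*w**2)
H(E) = 1/4 (H(E) = -1/4*(-1) = 1/4)
k(f, Q) = Q + Q*f/4 (k(f, Q) = (f/4)*Q + Q = Q*f/4 + Q = Q + Q*f/4)
-k(-254, q(13)) = -(-12 + 2*13**2)*(4 - 254)/4 = -(-12 + 2*169)*(-250)/4 = -(-12 + 338)*(-250)/4 = -326*(-250)/4 = -1*(-20375) = 20375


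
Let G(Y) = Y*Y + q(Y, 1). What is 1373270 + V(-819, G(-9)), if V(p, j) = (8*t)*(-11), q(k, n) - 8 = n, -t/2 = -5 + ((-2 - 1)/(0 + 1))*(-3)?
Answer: 1373974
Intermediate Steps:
t = -8 (t = -2*(-5 + ((-2 - 1)/(0 + 1))*(-3)) = -2*(-5 - 3/1*(-3)) = -2*(-5 - 3*1*(-3)) = -2*(-5 - 3*(-3)) = -2*(-5 + 9) = -2*4 = -8)
q(k, n) = 8 + n
G(Y) = 9 + Y**2 (G(Y) = Y*Y + (8 + 1) = Y**2 + 9 = 9 + Y**2)
V(p, j) = 704 (V(p, j) = (8*(-8))*(-11) = -64*(-11) = 704)
1373270 + V(-819, G(-9)) = 1373270 + 704 = 1373974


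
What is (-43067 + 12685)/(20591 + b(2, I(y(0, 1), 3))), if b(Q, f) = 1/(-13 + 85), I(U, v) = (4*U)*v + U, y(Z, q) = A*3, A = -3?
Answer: -2187504/1482553 ≈ -1.4755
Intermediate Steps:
y(Z, q) = -9 (y(Z, q) = -3*3 = -9)
I(U, v) = U + 4*U*v (I(U, v) = 4*U*v + U = U + 4*U*v)
b(Q, f) = 1/72
(-43067 + 12685)/(20591 + b(2, I(y(0, 1), 3))) = (-43067 + 12685)/(20591 + 1/72) = -30382/1482553/72 = -30382*72/1482553 = -2187504/1482553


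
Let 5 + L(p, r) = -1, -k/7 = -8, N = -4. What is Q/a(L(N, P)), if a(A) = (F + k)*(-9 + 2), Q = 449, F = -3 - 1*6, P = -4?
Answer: -449/329 ≈ -1.3647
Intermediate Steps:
k = 56 (k = -7*(-8) = 56)
F = -9 (F = -3 - 6 = -9)
L(p, r) = -6 (L(p, r) = -5 - 1 = -6)
a(A) = -329 (a(A) = (-9 + 56)*(-9 + 2) = 47*(-7) = -329)
Q/a(L(N, P)) = 449/(-329) = 449*(-1/329) = -449/329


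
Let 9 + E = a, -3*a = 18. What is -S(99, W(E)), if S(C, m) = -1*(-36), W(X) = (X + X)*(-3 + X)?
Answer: -36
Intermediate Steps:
a = -6 (a = -⅓*18 = -6)
E = -15 (E = -9 - 6 = -15)
W(X) = 2*X*(-3 + X) (W(X) = (2*X)*(-3 + X) = 2*X*(-3 + X))
S(C, m) = 36
-S(99, W(E)) = -1*36 = -36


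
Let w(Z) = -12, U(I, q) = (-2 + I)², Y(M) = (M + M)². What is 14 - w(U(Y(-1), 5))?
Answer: 26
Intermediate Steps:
Y(M) = 4*M² (Y(M) = (2*M)² = 4*M²)
14 - w(U(Y(-1), 5)) = 14 - 1*(-12) = 14 + 12 = 26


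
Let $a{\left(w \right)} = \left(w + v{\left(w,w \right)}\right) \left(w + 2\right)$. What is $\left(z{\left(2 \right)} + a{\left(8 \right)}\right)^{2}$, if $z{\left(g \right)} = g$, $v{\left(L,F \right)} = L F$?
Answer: $521284$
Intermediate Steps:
$v{\left(L,F \right)} = F L$
$a{\left(w \right)} = \left(2 + w\right) \left(w + w^{2}\right)$ ($a{\left(w \right)} = \left(w + w w\right) \left(w + 2\right) = \left(w + w^{2}\right) \left(2 + w\right) = \left(2 + w\right) \left(w + w^{2}\right)$)
$\left(z{\left(2 \right)} + a{\left(8 \right)}\right)^{2} = \left(2 + 8 \left(2 + 8^{2} + 3 \cdot 8\right)\right)^{2} = \left(2 + 8 \left(2 + 64 + 24\right)\right)^{2} = \left(2 + 8 \cdot 90\right)^{2} = \left(2 + 720\right)^{2} = 722^{2} = 521284$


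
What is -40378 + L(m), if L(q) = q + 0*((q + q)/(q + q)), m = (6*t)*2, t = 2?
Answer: -40354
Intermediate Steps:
m = 24 (m = (6*2)*2 = 12*2 = 24)
L(q) = q (L(q) = q + 0*((2*q)/((2*q))) = q + 0*((2*q)*(1/(2*q))) = q + 0*1 = q + 0 = q)
-40378 + L(m) = -40378 + 24 = -40354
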